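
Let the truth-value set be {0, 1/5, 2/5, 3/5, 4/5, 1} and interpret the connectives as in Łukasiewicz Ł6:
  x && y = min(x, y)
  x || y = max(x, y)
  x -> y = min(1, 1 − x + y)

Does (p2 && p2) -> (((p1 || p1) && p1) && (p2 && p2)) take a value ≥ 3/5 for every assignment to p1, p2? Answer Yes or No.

Counterexample: take p1 = 0, p2 = 3/5.
p2 && p2 = 3/5 && 3/5 = 3/5
p1 || p1 = 0 || 0 = 0
(p1 || p1) && p1 = 0 && 0 = 0
((p1 || p1) && p1) && (p2 && p2) = 0 && 3/5 = 0
(p2 && p2) -> (((p1 || p1) && p1) && (p2 && p2)) = 3/5 -> 0 = 2/5
This gives 2/5, which is below 3/5.

No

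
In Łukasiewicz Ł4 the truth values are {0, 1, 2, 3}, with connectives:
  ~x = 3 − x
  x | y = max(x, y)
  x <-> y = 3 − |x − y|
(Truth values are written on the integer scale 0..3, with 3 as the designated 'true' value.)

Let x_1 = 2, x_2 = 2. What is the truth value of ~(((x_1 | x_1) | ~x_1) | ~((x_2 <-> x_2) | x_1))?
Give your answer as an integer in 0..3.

1

x_1 | x_1 = 2 | 2 = 2
~x_1 = ~2 = 1
(x_1 | x_1) | ~x_1 = 2 | 1 = 2
x_2 <-> x_2 = 2 <-> 2 = 3
(x_2 <-> x_2) | x_1 = 3 | 2 = 3
~((x_2 <-> x_2) | x_1) = ~3 = 0
((x_1 | x_1) | ~x_1) | ~((x_2 <-> x_2) | x_1) = 2 | 0 = 2
~(((x_1 | x_1) | ~x_1) | ~((x_2 <-> x_2) | x_1)) = ~2 = 1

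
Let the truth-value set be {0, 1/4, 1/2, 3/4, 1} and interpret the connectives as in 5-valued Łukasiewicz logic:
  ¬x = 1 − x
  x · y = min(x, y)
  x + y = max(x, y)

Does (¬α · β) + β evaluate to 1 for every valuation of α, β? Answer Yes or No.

No

Counterexample: take α = 0, β = 0.
¬α = ¬0 = 1
¬α · β = 1 · 0 = 0
(¬α · β) + β = 0 + 0 = 0
This gives 0 ≠ 1.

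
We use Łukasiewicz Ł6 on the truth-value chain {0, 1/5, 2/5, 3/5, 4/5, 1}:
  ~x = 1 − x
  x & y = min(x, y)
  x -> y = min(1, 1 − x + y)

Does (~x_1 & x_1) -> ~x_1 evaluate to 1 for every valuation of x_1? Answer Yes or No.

x_1 = 0 ↦ 1
x_1 = 1/5 ↦ 1
x_1 = 2/5 ↦ 1
x_1 = 3/5 ↦ 1
x_1 = 4/5 ↦ 1
x_1 = 1 ↦ 1
Every assignment gives a value ≥ 1.

Yes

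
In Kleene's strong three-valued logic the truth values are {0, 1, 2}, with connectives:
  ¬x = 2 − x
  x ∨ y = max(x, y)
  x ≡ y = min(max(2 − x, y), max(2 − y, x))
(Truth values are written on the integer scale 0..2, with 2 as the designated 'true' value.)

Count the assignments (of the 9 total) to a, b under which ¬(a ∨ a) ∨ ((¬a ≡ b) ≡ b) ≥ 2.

a = 0, b = 0 ↦ 2  ≥
a = 0, b = 1 ↦ 2  ≥
a = 0, b = 2 ↦ 2  ≥
a = 1, b = 0 ↦ 1  <
a = 1, b = 1 ↦ 1  <
a = 1, b = 2 ↦ 1  <
a = 2, b = 0 ↦ 0  <
a = 2, b = 1 ↦ 1  <
a = 2, b = 2 ↦ 0  <
So 3 of the 9 assignments meet the threshold.

3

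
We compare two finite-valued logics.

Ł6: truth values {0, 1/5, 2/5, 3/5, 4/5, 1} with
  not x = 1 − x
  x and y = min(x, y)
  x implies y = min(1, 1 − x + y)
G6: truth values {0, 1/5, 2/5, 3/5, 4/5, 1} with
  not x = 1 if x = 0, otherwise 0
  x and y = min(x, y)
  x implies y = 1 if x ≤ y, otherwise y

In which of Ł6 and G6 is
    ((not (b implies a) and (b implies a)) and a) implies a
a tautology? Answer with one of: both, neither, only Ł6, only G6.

In Ł6: every assignment gives 1 — tautology.
In G6: every assignment gives 1 — tautology.

both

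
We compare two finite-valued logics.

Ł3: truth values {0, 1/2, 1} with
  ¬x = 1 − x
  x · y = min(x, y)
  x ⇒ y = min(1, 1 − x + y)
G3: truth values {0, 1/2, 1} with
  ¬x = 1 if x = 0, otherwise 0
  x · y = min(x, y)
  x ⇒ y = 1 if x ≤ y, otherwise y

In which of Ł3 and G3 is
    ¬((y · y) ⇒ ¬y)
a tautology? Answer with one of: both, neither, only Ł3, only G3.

neither

In Ł3: at y = 0 the value is 0 — not a tautology.
In G3: at y = 0 the value is 0 — not a tautology.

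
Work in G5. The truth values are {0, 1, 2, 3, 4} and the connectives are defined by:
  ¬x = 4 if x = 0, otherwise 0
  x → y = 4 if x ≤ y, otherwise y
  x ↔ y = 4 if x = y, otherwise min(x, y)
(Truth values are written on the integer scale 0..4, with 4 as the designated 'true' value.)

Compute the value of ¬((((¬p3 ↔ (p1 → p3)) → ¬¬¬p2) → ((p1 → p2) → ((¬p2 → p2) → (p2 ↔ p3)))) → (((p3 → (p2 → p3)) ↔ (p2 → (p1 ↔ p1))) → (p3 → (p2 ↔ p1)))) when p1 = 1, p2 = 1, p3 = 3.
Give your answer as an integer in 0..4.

0

¬p3 = ¬3 = 0
p1 → p3 = 1 → 3 = 4
¬p3 ↔ (p1 → p3) = 0 ↔ 4 = 0
¬p2 = ¬1 = 0
¬¬p2 = ¬0 = 4
¬¬¬p2 = ¬4 = 0
(¬p3 ↔ (p1 → p3)) → ¬¬¬p2 = 0 → 0 = 4
p1 → p2 = 1 → 1 = 4
¬p2 = ¬1 = 0
¬p2 → p2 = 0 → 1 = 4
p2 ↔ p3 = 1 ↔ 3 = 1
(¬p2 → p2) → (p2 ↔ p3) = 4 → 1 = 1
(p1 → p2) → ((¬p2 → p2) → (p2 ↔ p3)) = 4 → 1 = 1
((¬p3 ↔ (p1 → p3)) → ¬¬¬p2) → ((p1 → p2) → ((¬p2 → p2) → (p2 ↔ p3))) = 4 → 1 = 1
p2 → p3 = 1 → 3 = 4
p3 → (p2 → p3) = 3 → 4 = 4
p1 ↔ p1 = 1 ↔ 1 = 4
p2 → (p1 ↔ p1) = 1 → 4 = 4
(p3 → (p2 → p3)) ↔ (p2 → (p1 ↔ p1)) = 4 ↔ 4 = 4
p2 ↔ p1 = 1 ↔ 1 = 4
p3 → (p2 ↔ p1) = 3 → 4 = 4
((p3 → (p2 → p3)) ↔ (p2 → (p1 ↔ p1))) → (p3 → (p2 ↔ p1)) = 4 → 4 = 4
(((¬p3 ↔ (p1 → p3)) → ¬¬¬p2) → ((p1 → p2) → ((¬p2 → p2) → (p2 ↔ p3)))) → (((p3 → (p2 → p3)) ↔ (p2 → (p1 ↔ p1))) → (p3 → (p2 ↔ p1))) = 1 → 4 = 4
¬((((¬p3 ↔ (p1 → p3)) → ¬¬¬p2) → ((p1 → p2) → ((¬p2 → p2) → (p2 ↔ p3)))) → (((p3 → (p2 → p3)) ↔ (p2 → (p1 ↔ p1))) → (p3 → (p2 ↔ p1)))) = ¬4 = 0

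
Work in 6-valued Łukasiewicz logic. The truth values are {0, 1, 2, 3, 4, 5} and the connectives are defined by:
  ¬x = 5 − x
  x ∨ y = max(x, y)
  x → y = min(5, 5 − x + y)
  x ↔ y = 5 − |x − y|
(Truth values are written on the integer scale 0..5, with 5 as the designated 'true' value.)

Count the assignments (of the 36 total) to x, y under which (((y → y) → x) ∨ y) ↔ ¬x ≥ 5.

3

value 5: 3 assignments (counts)
value 4: 11 assignments
value 3: 4 assignments
value 2: 9 assignments
value 1: 2 assignments
value 0: 7 assignments
So 3 of the 36 assignments meet the threshold.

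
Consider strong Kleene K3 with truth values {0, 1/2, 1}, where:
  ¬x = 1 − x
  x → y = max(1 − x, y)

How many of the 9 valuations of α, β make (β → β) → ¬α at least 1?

α = 0, β = 0 ↦ 1  ≥
α = 0, β = 1/2 ↦ 1  ≥
α = 0, β = 1 ↦ 1  ≥
α = 1/2, β = 0 ↦ 1/2  <
α = 1/2, β = 1/2 ↦ 1/2  <
α = 1/2, β = 1 ↦ 1/2  <
α = 1, β = 0 ↦ 0  <
α = 1, β = 1/2 ↦ 1/2  <
α = 1, β = 1 ↦ 0  <
So 3 of the 9 assignments meet the threshold.

3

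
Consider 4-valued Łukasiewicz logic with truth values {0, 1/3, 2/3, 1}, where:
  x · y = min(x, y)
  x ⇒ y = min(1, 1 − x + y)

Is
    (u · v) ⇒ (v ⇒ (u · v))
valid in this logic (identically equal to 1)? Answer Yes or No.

Yes

u = 0, v = 0 ↦ 1
u = 0, v = 1/3 ↦ 1
u = 0, v = 2/3 ↦ 1
u = 0, v = 1 ↦ 1
u = 1/3, v = 0 ↦ 1
u = 1/3, v = 1/3 ↦ 1
u = 1/3, v = 2/3 ↦ 1
u = 1/3, v = 1 ↦ 1
u = 2/3, v = 0 ↦ 1
u = 2/3, v = 1/3 ↦ 1
u = 2/3, v = 2/3 ↦ 1
u = 2/3, v = 1 ↦ 1
u = 1, v = 0 ↦ 1
u = 1, v = 1/3 ↦ 1
u = 1, v = 2/3 ↦ 1
u = 1, v = 1 ↦ 1
Every assignment gives a value ≥ 1.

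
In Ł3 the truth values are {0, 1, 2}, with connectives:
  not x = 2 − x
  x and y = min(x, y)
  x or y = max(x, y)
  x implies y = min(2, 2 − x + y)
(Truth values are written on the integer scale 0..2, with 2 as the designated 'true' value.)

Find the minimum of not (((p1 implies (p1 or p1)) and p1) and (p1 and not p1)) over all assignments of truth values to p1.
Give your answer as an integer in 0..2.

1

Take p1 = 1:
p1 or p1 = 1 or 1 = 1
p1 implies (p1 or p1) = 1 implies 1 = 2
(p1 implies (p1 or p1)) and p1 = 2 and 1 = 1
not p1 = not 1 = 1
p1 and not p1 = 1 and 1 = 1
((p1 implies (p1 or p1)) and p1) and (p1 and not p1) = 1 and 1 = 1
not (((p1 implies (p1 or p1)) and p1) and (p1 and not p1)) = not 1 = 1
No assignment yields a value below 1, so this is the minimum.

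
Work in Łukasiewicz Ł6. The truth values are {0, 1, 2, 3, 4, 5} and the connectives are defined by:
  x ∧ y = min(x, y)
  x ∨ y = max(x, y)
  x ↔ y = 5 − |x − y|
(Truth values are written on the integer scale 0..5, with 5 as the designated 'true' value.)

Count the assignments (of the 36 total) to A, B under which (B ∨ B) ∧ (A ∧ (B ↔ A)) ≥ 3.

9

value 5: 1 assignment (counts)
value 4: 3 assignments (counts)
value 3: 5 assignments (counts)
value 2: 7 assignments
value 1: 9 assignments
value 0: 11 assignments
So 9 of the 36 assignments meet the threshold.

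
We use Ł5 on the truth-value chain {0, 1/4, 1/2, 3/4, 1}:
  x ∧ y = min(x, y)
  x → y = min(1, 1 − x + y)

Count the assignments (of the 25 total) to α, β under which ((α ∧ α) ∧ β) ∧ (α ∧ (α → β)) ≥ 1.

1

value 1: 1 assignment (counts)
value 3/4: 3 assignments
value 1/2: 5 assignments
value 1/4: 7 assignments
value 0: 9 assignments
So 1 of the 25 assignments meets the threshold.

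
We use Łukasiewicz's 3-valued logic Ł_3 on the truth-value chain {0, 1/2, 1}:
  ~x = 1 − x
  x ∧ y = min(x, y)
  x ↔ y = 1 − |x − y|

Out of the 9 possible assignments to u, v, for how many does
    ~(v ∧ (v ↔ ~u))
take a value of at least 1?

u = 0, v = 0 ↦ 1  ≥
u = 0, v = 1/2 ↦ 1/2  <
u = 0, v = 1 ↦ 0  <
u = 1/2, v = 0 ↦ 1  ≥
u = 1/2, v = 1/2 ↦ 1/2  <
u = 1/2, v = 1 ↦ 1/2  <
u = 1, v = 0 ↦ 1  ≥
u = 1, v = 1/2 ↦ 1/2  <
u = 1, v = 1 ↦ 1  ≥
So 4 of the 9 assignments meet the threshold.

4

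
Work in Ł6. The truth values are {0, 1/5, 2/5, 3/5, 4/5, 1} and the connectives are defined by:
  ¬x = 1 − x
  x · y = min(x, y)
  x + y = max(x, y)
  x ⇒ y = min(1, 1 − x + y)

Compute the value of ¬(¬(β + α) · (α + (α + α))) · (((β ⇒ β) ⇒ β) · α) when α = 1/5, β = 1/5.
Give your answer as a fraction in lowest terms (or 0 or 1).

1/5

β + α = 1/5 + 1/5 = 1/5
¬(β + α) = ¬1/5 = 4/5
α + α = 1/5 + 1/5 = 1/5
α + (α + α) = 1/5 + 1/5 = 1/5
¬(β + α) · (α + (α + α)) = 4/5 · 1/5 = 1/5
¬(¬(β + α) · (α + (α + α))) = ¬1/5 = 4/5
β ⇒ β = 1/5 ⇒ 1/5 = 1
(β ⇒ β) ⇒ β = 1 ⇒ 1/5 = 1/5
((β ⇒ β) ⇒ β) · α = 1/5 · 1/5 = 1/5
¬(¬(β + α) · (α + (α + α))) · (((β ⇒ β) ⇒ β) · α) = 4/5 · 1/5 = 1/5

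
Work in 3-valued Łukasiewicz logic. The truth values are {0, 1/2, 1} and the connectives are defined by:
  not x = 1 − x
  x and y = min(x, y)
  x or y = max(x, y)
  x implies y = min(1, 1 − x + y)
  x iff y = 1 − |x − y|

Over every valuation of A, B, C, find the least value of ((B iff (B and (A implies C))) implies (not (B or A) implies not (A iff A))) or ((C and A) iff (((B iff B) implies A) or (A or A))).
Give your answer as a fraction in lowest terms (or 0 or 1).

Take A = 1/2, B = 0, C = 0:
A implies C = 1/2 implies 0 = 1/2
B and (A implies C) = 0 and 1/2 = 0
B iff (B and (A implies C)) = 0 iff 0 = 1
B or A = 0 or 1/2 = 1/2
not (B or A) = not 1/2 = 1/2
A iff A = 1/2 iff 1/2 = 1
not (A iff A) = not 1 = 0
not (B or A) implies not (A iff A) = 1/2 implies 0 = 1/2
(B iff (B and (A implies C))) implies (not (B or A) implies not (A iff A)) = 1 implies 1/2 = 1/2
C and A = 0 and 1/2 = 0
B iff B = 0 iff 0 = 1
(B iff B) implies A = 1 implies 1/2 = 1/2
A or A = 1/2 or 1/2 = 1/2
((B iff B) implies A) or (A or A) = 1/2 or 1/2 = 1/2
(C and A) iff (((B iff B) implies A) or (A or A)) = 0 iff 1/2 = 1/2
((B iff (B and (A implies C))) implies (not (B or A) implies not (A iff A))) or ((C and A) iff (((B iff B) implies A) or (A or A))) = 1/2 or 1/2 = 1/2
No assignment yields a value below 1/2, so this is the minimum.

1/2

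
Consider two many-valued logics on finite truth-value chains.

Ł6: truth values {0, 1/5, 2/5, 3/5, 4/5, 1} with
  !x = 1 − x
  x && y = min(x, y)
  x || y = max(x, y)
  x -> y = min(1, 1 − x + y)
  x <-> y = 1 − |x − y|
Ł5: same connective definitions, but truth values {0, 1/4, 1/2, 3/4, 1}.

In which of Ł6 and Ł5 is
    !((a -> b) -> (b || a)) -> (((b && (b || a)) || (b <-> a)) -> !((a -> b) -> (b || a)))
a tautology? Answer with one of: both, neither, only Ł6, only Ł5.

both

In Ł6: every assignment gives 1 — tautology.
In Ł5: every assignment gives 1 — tautology.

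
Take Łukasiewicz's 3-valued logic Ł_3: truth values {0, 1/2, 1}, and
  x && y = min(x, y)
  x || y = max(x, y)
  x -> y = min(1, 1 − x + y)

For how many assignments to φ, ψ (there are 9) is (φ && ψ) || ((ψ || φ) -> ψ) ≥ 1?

6

φ = 0, ψ = 0 ↦ 1  ≥
φ = 0, ψ = 1/2 ↦ 1  ≥
φ = 0, ψ = 1 ↦ 1  ≥
φ = 1/2, ψ = 0 ↦ 1/2  <
φ = 1/2, ψ = 1/2 ↦ 1  ≥
φ = 1/2, ψ = 1 ↦ 1  ≥
φ = 1, ψ = 0 ↦ 0  <
φ = 1, ψ = 1/2 ↦ 1/2  <
φ = 1, ψ = 1 ↦ 1  ≥
So 6 of the 9 assignments meet the threshold.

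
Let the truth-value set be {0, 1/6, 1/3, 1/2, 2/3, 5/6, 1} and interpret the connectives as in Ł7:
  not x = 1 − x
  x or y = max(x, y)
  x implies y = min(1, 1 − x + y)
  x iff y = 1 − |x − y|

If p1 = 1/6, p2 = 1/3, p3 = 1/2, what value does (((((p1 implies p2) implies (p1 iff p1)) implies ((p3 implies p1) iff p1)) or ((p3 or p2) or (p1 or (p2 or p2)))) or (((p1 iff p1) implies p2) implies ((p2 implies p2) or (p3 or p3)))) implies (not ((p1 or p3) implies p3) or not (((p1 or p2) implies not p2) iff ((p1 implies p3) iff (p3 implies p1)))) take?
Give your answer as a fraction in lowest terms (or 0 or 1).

p1 implies p2 = 1/6 implies 1/3 = 1
p1 iff p1 = 1/6 iff 1/6 = 1
(p1 implies p2) implies (p1 iff p1) = 1 implies 1 = 1
p3 implies p1 = 1/2 implies 1/6 = 2/3
(p3 implies p1) iff p1 = 2/3 iff 1/6 = 1/2
((p1 implies p2) implies (p1 iff p1)) implies ((p3 implies p1) iff p1) = 1 implies 1/2 = 1/2
p3 or p2 = 1/2 or 1/3 = 1/2
p2 or p2 = 1/3 or 1/3 = 1/3
p1 or (p2 or p2) = 1/6 or 1/3 = 1/3
(p3 or p2) or (p1 or (p2 or p2)) = 1/2 or 1/3 = 1/2
(((p1 implies p2) implies (p1 iff p1)) implies ((p3 implies p1) iff p1)) or ((p3 or p2) or (p1 or (p2 or p2))) = 1/2 or 1/2 = 1/2
p1 iff p1 = 1/6 iff 1/6 = 1
(p1 iff p1) implies p2 = 1 implies 1/3 = 1/3
p2 implies p2 = 1/3 implies 1/3 = 1
p3 or p3 = 1/2 or 1/2 = 1/2
(p2 implies p2) or (p3 or p3) = 1 or 1/2 = 1
((p1 iff p1) implies p2) implies ((p2 implies p2) or (p3 or p3)) = 1/3 implies 1 = 1
((((p1 implies p2) implies (p1 iff p1)) implies ((p3 implies p1) iff p1)) or ((p3 or p2) or (p1 or (p2 or p2)))) or (((p1 iff p1) implies p2) implies ((p2 implies p2) or (p3 or p3))) = 1/2 or 1 = 1
p1 or p3 = 1/6 or 1/2 = 1/2
(p1 or p3) implies p3 = 1/2 implies 1/2 = 1
not ((p1 or p3) implies p3) = not 1 = 0
p1 or p2 = 1/6 or 1/3 = 1/3
not p2 = not 1/3 = 2/3
(p1 or p2) implies not p2 = 1/3 implies 2/3 = 1
p1 implies p3 = 1/6 implies 1/2 = 1
p3 implies p1 = 1/2 implies 1/6 = 2/3
(p1 implies p3) iff (p3 implies p1) = 1 iff 2/3 = 2/3
((p1 or p2) implies not p2) iff ((p1 implies p3) iff (p3 implies p1)) = 1 iff 2/3 = 2/3
not (((p1 or p2) implies not p2) iff ((p1 implies p3) iff (p3 implies p1))) = not 2/3 = 1/3
not ((p1 or p3) implies p3) or not (((p1 or p2) implies not p2) iff ((p1 implies p3) iff (p3 implies p1))) = 0 or 1/3 = 1/3
(((((p1 implies p2) implies (p1 iff p1)) implies ((p3 implies p1) iff p1)) or ((p3 or p2) or (p1 or (p2 or p2)))) or (((p1 iff p1) implies p2) implies ((p2 implies p2) or (p3 or p3)))) implies (not ((p1 or p3) implies p3) or not (((p1 or p2) implies not p2) iff ((p1 implies p3) iff (p3 implies p1)))) = 1 implies 1/3 = 1/3

1/3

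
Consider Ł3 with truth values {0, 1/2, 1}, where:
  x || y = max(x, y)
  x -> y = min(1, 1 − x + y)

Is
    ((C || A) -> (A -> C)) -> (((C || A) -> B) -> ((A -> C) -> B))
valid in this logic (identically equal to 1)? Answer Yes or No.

Counterexample: take A = 0, B = 0, C = 0.
C || A = 0 || 0 = 0
A -> C = 0 -> 0 = 1
(C || A) -> (A -> C) = 0 -> 1 = 1
C || A = 0 || 0 = 0
(C || A) -> B = 0 -> 0 = 1
A -> C = 0 -> 0 = 1
(A -> C) -> B = 1 -> 0 = 0
((C || A) -> B) -> ((A -> C) -> B) = 1 -> 0 = 0
((C || A) -> (A -> C)) -> (((C || A) -> B) -> ((A -> C) -> B)) = 1 -> 0 = 0
This gives 0 ≠ 1.

No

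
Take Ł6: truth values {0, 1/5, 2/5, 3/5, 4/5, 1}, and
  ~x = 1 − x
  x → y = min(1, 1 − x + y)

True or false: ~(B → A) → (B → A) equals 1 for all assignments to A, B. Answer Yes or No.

Counterexample: take A = 0, B = 3/5.
B → A = 3/5 → 0 = 2/5
~(B → A) = ~2/5 = 3/5
~(B → A) → (B → A) = 3/5 → 2/5 = 4/5
This gives 4/5 ≠ 1.

No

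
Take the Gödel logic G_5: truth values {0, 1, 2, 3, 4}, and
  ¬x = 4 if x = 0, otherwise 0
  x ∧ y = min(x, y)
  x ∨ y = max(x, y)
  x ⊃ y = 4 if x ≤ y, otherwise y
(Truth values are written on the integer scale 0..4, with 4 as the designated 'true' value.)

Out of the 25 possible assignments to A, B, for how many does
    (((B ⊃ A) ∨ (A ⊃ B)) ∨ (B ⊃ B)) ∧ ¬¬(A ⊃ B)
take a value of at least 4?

value 4: 21 assignments (counts)
value 0: 4 assignments
So 21 of the 25 assignments meet the threshold.

21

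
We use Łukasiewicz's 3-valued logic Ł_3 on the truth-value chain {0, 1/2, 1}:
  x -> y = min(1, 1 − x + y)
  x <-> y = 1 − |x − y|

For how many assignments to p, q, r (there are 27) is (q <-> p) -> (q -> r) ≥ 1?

value 1: 23 assignments (counts)
value 1/2: 3 assignments
value 0: 1 assignment
So 23 of the 27 assignments meet the threshold.

23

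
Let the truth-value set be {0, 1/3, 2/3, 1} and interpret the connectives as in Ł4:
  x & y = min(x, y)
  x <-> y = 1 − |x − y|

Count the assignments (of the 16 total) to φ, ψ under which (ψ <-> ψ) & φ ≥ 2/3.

φ = 0, ψ = 0 ↦ 0  <
φ = 0, ψ = 1/3 ↦ 0  <
φ = 0, ψ = 2/3 ↦ 0  <
φ = 0, ψ = 1 ↦ 0  <
φ = 1/3, ψ = 0 ↦ 1/3  <
φ = 1/3, ψ = 1/3 ↦ 1/3  <
φ = 1/3, ψ = 2/3 ↦ 1/3  <
φ = 1/3, ψ = 1 ↦ 1/3  <
φ = 2/3, ψ = 0 ↦ 2/3  ≥
φ = 2/3, ψ = 1/3 ↦ 2/3  ≥
φ = 2/3, ψ = 2/3 ↦ 2/3  ≥
φ = 2/3, ψ = 1 ↦ 2/3  ≥
φ = 1, ψ = 0 ↦ 1  ≥
φ = 1, ψ = 1/3 ↦ 1  ≥
φ = 1, ψ = 2/3 ↦ 1  ≥
φ = 1, ψ = 1 ↦ 1  ≥
So 8 of the 16 assignments meet the threshold.

8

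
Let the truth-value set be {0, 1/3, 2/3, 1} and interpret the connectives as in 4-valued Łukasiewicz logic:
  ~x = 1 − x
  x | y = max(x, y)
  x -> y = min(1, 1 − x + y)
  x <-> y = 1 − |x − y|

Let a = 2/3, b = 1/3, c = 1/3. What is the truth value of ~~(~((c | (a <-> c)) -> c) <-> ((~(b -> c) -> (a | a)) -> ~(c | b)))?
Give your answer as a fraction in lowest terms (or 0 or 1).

a <-> c = 2/3 <-> 1/3 = 2/3
c | (a <-> c) = 1/3 | 2/3 = 2/3
(c | (a <-> c)) -> c = 2/3 -> 1/3 = 2/3
~((c | (a <-> c)) -> c) = ~2/3 = 1/3
b -> c = 1/3 -> 1/3 = 1
~(b -> c) = ~1 = 0
a | a = 2/3 | 2/3 = 2/3
~(b -> c) -> (a | a) = 0 -> 2/3 = 1
c | b = 1/3 | 1/3 = 1/3
~(c | b) = ~1/3 = 2/3
(~(b -> c) -> (a | a)) -> ~(c | b) = 1 -> 2/3 = 2/3
~((c | (a <-> c)) -> c) <-> ((~(b -> c) -> (a | a)) -> ~(c | b)) = 1/3 <-> 2/3 = 2/3
~(~((c | (a <-> c)) -> c) <-> ((~(b -> c) -> (a | a)) -> ~(c | b))) = ~2/3 = 1/3
~~(~((c | (a <-> c)) -> c) <-> ((~(b -> c) -> (a | a)) -> ~(c | b))) = ~1/3 = 2/3

2/3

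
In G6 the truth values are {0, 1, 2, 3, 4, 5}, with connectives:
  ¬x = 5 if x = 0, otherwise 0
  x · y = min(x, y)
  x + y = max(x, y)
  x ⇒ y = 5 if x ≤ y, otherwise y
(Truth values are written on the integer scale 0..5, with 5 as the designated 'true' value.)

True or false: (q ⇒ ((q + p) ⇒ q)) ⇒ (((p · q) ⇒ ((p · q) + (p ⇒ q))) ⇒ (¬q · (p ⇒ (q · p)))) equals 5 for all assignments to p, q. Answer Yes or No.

No

Counterexample: take p = 0, q = 1.
q + p = 1 + 0 = 1
(q + p) ⇒ q = 1 ⇒ 1 = 5
q ⇒ ((q + p) ⇒ q) = 1 ⇒ 5 = 5
p · q = 0 · 1 = 0
p · q = 0 · 1 = 0
p ⇒ q = 0 ⇒ 1 = 5
(p · q) + (p ⇒ q) = 0 + 5 = 5
(p · q) ⇒ ((p · q) + (p ⇒ q)) = 0 ⇒ 5 = 5
¬q = ¬1 = 0
q · p = 1 · 0 = 0
p ⇒ (q · p) = 0 ⇒ 0 = 5
¬q · (p ⇒ (q · p)) = 0 · 5 = 0
((p · q) ⇒ ((p · q) + (p ⇒ q))) ⇒ (¬q · (p ⇒ (q · p))) = 5 ⇒ 0 = 0
(q ⇒ ((q + p) ⇒ q)) ⇒ (((p · q) ⇒ ((p · q) + (p ⇒ q))) ⇒ (¬q · (p ⇒ (q · p)))) = 5 ⇒ 0 = 0
This gives 0 ≠ 5.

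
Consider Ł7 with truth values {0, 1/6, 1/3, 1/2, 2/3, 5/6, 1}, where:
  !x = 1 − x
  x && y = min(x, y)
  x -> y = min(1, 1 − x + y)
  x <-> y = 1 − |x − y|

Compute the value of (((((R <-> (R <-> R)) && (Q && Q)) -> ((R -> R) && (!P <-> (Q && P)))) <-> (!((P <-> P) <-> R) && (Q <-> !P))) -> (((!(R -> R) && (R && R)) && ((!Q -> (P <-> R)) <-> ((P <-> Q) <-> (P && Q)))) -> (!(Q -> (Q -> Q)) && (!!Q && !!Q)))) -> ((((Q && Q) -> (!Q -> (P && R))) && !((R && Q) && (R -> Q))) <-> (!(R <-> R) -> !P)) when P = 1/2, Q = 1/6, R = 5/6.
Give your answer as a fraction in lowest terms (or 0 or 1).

5/6

R <-> R = 5/6 <-> 5/6 = 1
R <-> (R <-> R) = 5/6 <-> 1 = 5/6
Q && Q = 1/6 && 1/6 = 1/6
(R <-> (R <-> R)) && (Q && Q) = 5/6 && 1/6 = 1/6
R -> R = 5/6 -> 5/6 = 1
!P = !1/2 = 1/2
Q && P = 1/6 && 1/2 = 1/6
!P <-> (Q && P) = 1/2 <-> 1/6 = 2/3
(R -> R) && (!P <-> (Q && P)) = 1 && 2/3 = 2/3
((R <-> (R <-> R)) && (Q && Q)) -> ((R -> R) && (!P <-> (Q && P))) = 1/6 -> 2/3 = 1
P <-> P = 1/2 <-> 1/2 = 1
(P <-> P) <-> R = 1 <-> 5/6 = 5/6
!((P <-> P) <-> R) = !5/6 = 1/6
!P = !1/2 = 1/2
Q <-> !P = 1/6 <-> 1/2 = 2/3
!((P <-> P) <-> R) && (Q <-> !P) = 1/6 && 2/3 = 1/6
(((R <-> (R <-> R)) && (Q && Q)) -> ((R -> R) && (!P <-> (Q && P)))) <-> (!((P <-> P) <-> R) && (Q <-> !P)) = 1 <-> 1/6 = 1/6
R -> R = 5/6 -> 5/6 = 1
!(R -> R) = !1 = 0
R && R = 5/6 && 5/6 = 5/6
!(R -> R) && (R && R) = 0 && 5/6 = 0
!Q = !1/6 = 5/6
P <-> R = 1/2 <-> 5/6 = 2/3
!Q -> (P <-> R) = 5/6 -> 2/3 = 5/6
P <-> Q = 1/2 <-> 1/6 = 2/3
P && Q = 1/2 && 1/6 = 1/6
(P <-> Q) <-> (P && Q) = 2/3 <-> 1/6 = 1/2
(!Q -> (P <-> R)) <-> ((P <-> Q) <-> (P && Q)) = 5/6 <-> 1/2 = 2/3
(!(R -> R) && (R && R)) && ((!Q -> (P <-> R)) <-> ((P <-> Q) <-> (P && Q))) = 0 && 2/3 = 0
Q -> Q = 1/6 -> 1/6 = 1
Q -> (Q -> Q) = 1/6 -> 1 = 1
!(Q -> (Q -> Q)) = !1 = 0
!Q = !1/6 = 5/6
!!Q = !5/6 = 1/6
!Q = !1/6 = 5/6
!!Q = !5/6 = 1/6
!!Q && !!Q = 1/6 && 1/6 = 1/6
!(Q -> (Q -> Q)) && (!!Q && !!Q) = 0 && 1/6 = 0
((!(R -> R) && (R && R)) && ((!Q -> (P <-> R)) <-> ((P <-> Q) <-> (P && Q)))) -> (!(Q -> (Q -> Q)) && (!!Q && !!Q)) = 0 -> 0 = 1
((((R <-> (R <-> R)) && (Q && Q)) -> ((R -> R) && (!P <-> (Q && P)))) <-> (!((P <-> P) <-> R) && (Q <-> !P))) -> (((!(R -> R) && (R && R)) && ((!Q -> (P <-> R)) <-> ((P <-> Q) <-> (P && Q)))) -> (!(Q -> (Q -> Q)) && (!!Q && !!Q))) = 1/6 -> 1 = 1
Q && Q = 1/6 && 1/6 = 1/6
!Q = !1/6 = 5/6
P && R = 1/2 && 5/6 = 1/2
!Q -> (P && R) = 5/6 -> 1/2 = 2/3
(Q && Q) -> (!Q -> (P && R)) = 1/6 -> 2/3 = 1
R && Q = 5/6 && 1/6 = 1/6
R -> Q = 5/6 -> 1/6 = 1/3
(R && Q) && (R -> Q) = 1/6 && 1/3 = 1/6
!((R && Q) && (R -> Q)) = !1/6 = 5/6
((Q && Q) -> (!Q -> (P && R))) && !((R && Q) && (R -> Q)) = 1 && 5/6 = 5/6
R <-> R = 5/6 <-> 5/6 = 1
!(R <-> R) = !1 = 0
!P = !1/2 = 1/2
!(R <-> R) -> !P = 0 -> 1/2 = 1
(((Q && Q) -> (!Q -> (P && R))) && !((R && Q) && (R -> Q))) <-> (!(R <-> R) -> !P) = 5/6 <-> 1 = 5/6
(((((R <-> (R <-> R)) && (Q && Q)) -> ((R -> R) && (!P <-> (Q && P)))) <-> (!((P <-> P) <-> R) && (Q <-> !P))) -> (((!(R -> R) && (R && R)) && ((!Q -> (P <-> R)) <-> ((P <-> Q) <-> (P && Q)))) -> (!(Q -> (Q -> Q)) && (!!Q && !!Q)))) -> ((((Q && Q) -> (!Q -> (P && R))) && !((R && Q) && (R -> Q))) <-> (!(R <-> R) -> !P)) = 1 -> 5/6 = 5/6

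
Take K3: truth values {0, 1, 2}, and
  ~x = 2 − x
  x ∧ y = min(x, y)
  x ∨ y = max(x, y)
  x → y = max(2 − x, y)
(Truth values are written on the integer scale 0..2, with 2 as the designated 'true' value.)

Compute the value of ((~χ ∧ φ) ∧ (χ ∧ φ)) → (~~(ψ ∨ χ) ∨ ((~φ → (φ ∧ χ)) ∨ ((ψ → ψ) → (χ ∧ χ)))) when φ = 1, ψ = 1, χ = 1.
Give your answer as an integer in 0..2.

~χ = ~1 = 1
~χ ∧ φ = 1 ∧ 1 = 1
χ ∧ φ = 1 ∧ 1 = 1
(~χ ∧ φ) ∧ (χ ∧ φ) = 1 ∧ 1 = 1
ψ ∨ χ = 1 ∨ 1 = 1
~(ψ ∨ χ) = ~1 = 1
~~(ψ ∨ χ) = ~1 = 1
~φ = ~1 = 1
φ ∧ χ = 1 ∧ 1 = 1
~φ → (φ ∧ χ) = 1 → 1 = 1
ψ → ψ = 1 → 1 = 1
χ ∧ χ = 1 ∧ 1 = 1
(ψ → ψ) → (χ ∧ χ) = 1 → 1 = 1
(~φ → (φ ∧ χ)) ∨ ((ψ → ψ) → (χ ∧ χ)) = 1 ∨ 1 = 1
~~(ψ ∨ χ) ∨ ((~φ → (φ ∧ χ)) ∨ ((ψ → ψ) → (χ ∧ χ))) = 1 ∨ 1 = 1
((~χ ∧ φ) ∧ (χ ∧ φ)) → (~~(ψ ∨ χ) ∨ ((~φ → (φ ∧ χ)) ∨ ((ψ → ψ) → (χ ∧ χ)))) = 1 → 1 = 1

1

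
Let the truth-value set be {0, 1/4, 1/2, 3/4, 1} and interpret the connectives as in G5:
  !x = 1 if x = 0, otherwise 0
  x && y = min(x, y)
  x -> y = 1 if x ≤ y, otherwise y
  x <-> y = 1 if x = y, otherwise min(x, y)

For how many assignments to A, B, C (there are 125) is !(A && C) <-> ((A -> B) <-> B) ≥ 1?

value 1: 19 assignments (counts)
value 3/4: 8 assignments
value 1/2: 7 assignments
value 1/4: 6 assignments
value 0: 85 assignments
So 19 of the 125 assignments meet the threshold.

19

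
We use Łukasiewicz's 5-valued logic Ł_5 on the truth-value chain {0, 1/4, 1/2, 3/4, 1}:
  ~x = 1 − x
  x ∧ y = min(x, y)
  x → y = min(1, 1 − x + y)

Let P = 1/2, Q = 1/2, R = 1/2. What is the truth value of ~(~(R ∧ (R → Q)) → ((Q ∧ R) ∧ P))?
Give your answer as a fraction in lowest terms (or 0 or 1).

0

R → Q = 1/2 → 1/2 = 1
R ∧ (R → Q) = 1/2 ∧ 1 = 1/2
~(R ∧ (R → Q)) = ~1/2 = 1/2
Q ∧ R = 1/2 ∧ 1/2 = 1/2
(Q ∧ R) ∧ P = 1/2 ∧ 1/2 = 1/2
~(R ∧ (R → Q)) → ((Q ∧ R) ∧ P) = 1/2 → 1/2 = 1
~(~(R ∧ (R → Q)) → ((Q ∧ R) ∧ P)) = ~1 = 0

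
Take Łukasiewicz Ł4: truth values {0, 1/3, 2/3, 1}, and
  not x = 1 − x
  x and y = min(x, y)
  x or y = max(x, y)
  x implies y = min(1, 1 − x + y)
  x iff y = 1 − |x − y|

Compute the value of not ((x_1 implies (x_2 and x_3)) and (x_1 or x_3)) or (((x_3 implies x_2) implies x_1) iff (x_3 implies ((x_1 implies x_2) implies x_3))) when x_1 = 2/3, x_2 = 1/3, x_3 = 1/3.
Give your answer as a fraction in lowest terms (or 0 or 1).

2/3

x_2 and x_3 = 1/3 and 1/3 = 1/3
x_1 implies (x_2 and x_3) = 2/3 implies 1/3 = 2/3
x_1 or x_3 = 2/3 or 1/3 = 2/3
(x_1 implies (x_2 and x_3)) and (x_1 or x_3) = 2/3 and 2/3 = 2/3
not ((x_1 implies (x_2 and x_3)) and (x_1 or x_3)) = not 2/3 = 1/3
x_3 implies x_2 = 1/3 implies 1/3 = 1
(x_3 implies x_2) implies x_1 = 1 implies 2/3 = 2/3
x_1 implies x_2 = 2/3 implies 1/3 = 2/3
(x_1 implies x_2) implies x_3 = 2/3 implies 1/3 = 2/3
x_3 implies ((x_1 implies x_2) implies x_3) = 1/3 implies 2/3 = 1
((x_3 implies x_2) implies x_1) iff (x_3 implies ((x_1 implies x_2) implies x_3)) = 2/3 iff 1 = 2/3
not ((x_1 implies (x_2 and x_3)) and (x_1 or x_3)) or (((x_3 implies x_2) implies x_1) iff (x_3 implies ((x_1 implies x_2) implies x_3))) = 1/3 or 2/3 = 2/3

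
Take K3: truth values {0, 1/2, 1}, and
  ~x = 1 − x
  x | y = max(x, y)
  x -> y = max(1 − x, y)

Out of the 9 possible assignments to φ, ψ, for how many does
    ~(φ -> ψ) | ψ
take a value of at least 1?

φ = 0, ψ = 0 ↦ 0  <
φ = 0, ψ = 1/2 ↦ 1/2  <
φ = 0, ψ = 1 ↦ 1  ≥
φ = 1/2, ψ = 0 ↦ 1/2  <
φ = 1/2, ψ = 1/2 ↦ 1/2  <
φ = 1/2, ψ = 1 ↦ 1  ≥
φ = 1, ψ = 0 ↦ 1  ≥
φ = 1, ψ = 1/2 ↦ 1/2  <
φ = 1, ψ = 1 ↦ 1  ≥
So 4 of the 9 assignments meet the threshold.

4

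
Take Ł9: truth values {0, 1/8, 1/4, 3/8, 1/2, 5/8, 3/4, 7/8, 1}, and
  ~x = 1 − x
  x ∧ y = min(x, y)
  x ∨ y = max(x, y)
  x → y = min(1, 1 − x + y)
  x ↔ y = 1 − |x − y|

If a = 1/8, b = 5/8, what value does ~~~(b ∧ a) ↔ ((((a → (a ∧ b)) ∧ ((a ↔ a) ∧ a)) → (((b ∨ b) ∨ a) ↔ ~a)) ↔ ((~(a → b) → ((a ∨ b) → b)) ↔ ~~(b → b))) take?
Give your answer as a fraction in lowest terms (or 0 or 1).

b ∧ a = 5/8 ∧ 1/8 = 1/8
~(b ∧ a) = ~1/8 = 7/8
~~(b ∧ a) = ~7/8 = 1/8
~~~(b ∧ a) = ~1/8 = 7/8
a ∧ b = 1/8 ∧ 5/8 = 1/8
a → (a ∧ b) = 1/8 → 1/8 = 1
a ↔ a = 1/8 ↔ 1/8 = 1
(a ↔ a) ∧ a = 1 ∧ 1/8 = 1/8
(a → (a ∧ b)) ∧ ((a ↔ a) ∧ a) = 1 ∧ 1/8 = 1/8
b ∨ b = 5/8 ∨ 5/8 = 5/8
(b ∨ b) ∨ a = 5/8 ∨ 1/8 = 5/8
~a = ~1/8 = 7/8
((b ∨ b) ∨ a) ↔ ~a = 5/8 ↔ 7/8 = 3/4
((a → (a ∧ b)) ∧ ((a ↔ a) ∧ a)) → (((b ∨ b) ∨ a) ↔ ~a) = 1/8 → 3/4 = 1
a → b = 1/8 → 5/8 = 1
~(a → b) = ~1 = 0
a ∨ b = 1/8 ∨ 5/8 = 5/8
(a ∨ b) → b = 5/8 → 5/8 = 1
~(a → b) → ((a ∨ b) → b) = 0 → 1 = 1
b → b = 5/8 → 5/8 = 1
~(b → b) = ~1 = 0
~~(b → b) = ~0 = 1
(~(a → b) → ((a ∨ b) → b)) ↔ ~~(b → b) = 1 ↔ 1 = 1
(((a → (a ∧ b)) ∧ ((a ↔ a) ∧ a)) → (((b ∨ b) ∨ a) ↔ ~a)) ↔ ((~(a → b) → ((a ∨ b) → b)) ↔ ~~(b → b)) = 1 ↔ 1 = 1
~~~(b ∧ a) ↔ ((((a → (a ∧ b)) ∧ ((a ↔ a) ∧ a)) → (((b ∨ b) ∨ a) ↔ ~a)) ↔ ((~(a → b) → ((a ∨ b) → b)) ↔ ~~(b → b))) = 7/8 ↔ 1 = 7/8

7/8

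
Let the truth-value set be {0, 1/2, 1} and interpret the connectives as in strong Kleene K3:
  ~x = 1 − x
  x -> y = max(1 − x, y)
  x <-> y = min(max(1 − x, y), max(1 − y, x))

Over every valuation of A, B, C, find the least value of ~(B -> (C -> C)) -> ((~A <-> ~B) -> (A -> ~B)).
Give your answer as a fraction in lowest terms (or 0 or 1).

Take A = 1/2, B = 1/2, C = 1/2:
C -> C = 1/2 -> 1/2 = 1/2
B -> (C -> C) = 1/2 -> 1/2 = 1/2
~(B -> (C -> C)) = ~1/2 = 1/2
~A = ~1/2 = 1/2
~B = ~1/2 = 1/2
~A <-> ~B = 1/2 <-> 1/2 = 1/2
~B = ~1/2 = 1/2
A -> ~B = 1/2 -> 1/2 = 1/2
(~A <-> ~B) -> (A -> ~B) = 1/2 -> 1/2 = 1/2
~(B -> (C -> C)) -> ((~A <-> ~B) -> (A -> ~B)) = 1/2 -> 1/2 = 1/2
No assignment yields a value below 1/2, so this is the minimum.

1/2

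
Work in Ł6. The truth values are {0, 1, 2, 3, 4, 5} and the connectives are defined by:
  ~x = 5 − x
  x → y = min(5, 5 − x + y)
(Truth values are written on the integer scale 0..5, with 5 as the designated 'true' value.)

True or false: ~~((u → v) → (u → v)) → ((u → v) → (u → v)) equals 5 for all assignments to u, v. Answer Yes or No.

Yes

At u = 5, v = 4, for instance:
u → v = 5 → 4 = 4
u → v = 5 → 4 = 4
(u → v) → (u → v) = 4 → 4 = 5
~((u → v) → (u → v)) = ~5 = 0
~~((u → v) → (u → v)) = ~0 = 5
~~((u → v) → (u → v)) → ((u → v) → (u → v)) = 5 → 5 = 5
and checking the remaining 35 assignments likewise gives ≥ 5 in every case.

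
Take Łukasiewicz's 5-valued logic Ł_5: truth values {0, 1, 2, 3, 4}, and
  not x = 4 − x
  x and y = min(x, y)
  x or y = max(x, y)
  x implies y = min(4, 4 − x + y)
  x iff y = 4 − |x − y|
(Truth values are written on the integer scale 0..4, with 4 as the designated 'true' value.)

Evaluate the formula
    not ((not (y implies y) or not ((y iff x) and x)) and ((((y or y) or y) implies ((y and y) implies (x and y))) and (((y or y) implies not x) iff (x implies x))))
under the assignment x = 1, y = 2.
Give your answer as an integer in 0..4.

1

y implies y = 2 implies 2 = 4
not (y implies y) = not 4 = 0
y iff x = 2 iff 1 = 3
(y iff x) and x = 3 and 1 = 1
not ((y iff x) and x) = not 1 = 3
not (y implies y) or not ((y iff x) and x) = 0 or 3 = 3
y or y = 2 or 2 = 2
(y or y) or y = 2 or 2 = 2
y and y = 2 and 2 = 2
x and y = 1 and 2 = 1
(y and y) implies (x and y) = 2 implies 1 = 3
((y or y) or y) implies ((y and y) implies (x and y)) = 2 implies 3 = 4
y or y = 2 or 2 = 2
not x = not 1 = 3
(y or y) implies not x = 2 implies 3 = 4
x implies x = 1 implies 1 = 4
((y or y) implies not x) iff (x implies x) = 4 iff 4 = 4
(((y or y) or y) implies ((y and y) implies (x and y))) and (((y or y) implies not x) iff (x implies x)) = 4 and 4 = 4
(not (y implies y) or not ((y iff x) and x)) and ((((y or y) or y) implies ((y and y) implies (x and y))) and (((y or y) implies not x) iff (x implies x))) = 3 and 4 = 3
not ((not (y implies y) or not ((y iff x) and x)) and ((((y or y) or y) implies ((y and y) implies (x and y))) and (((y or y) implies not x) iff (x implies x)))) = not 3 = 1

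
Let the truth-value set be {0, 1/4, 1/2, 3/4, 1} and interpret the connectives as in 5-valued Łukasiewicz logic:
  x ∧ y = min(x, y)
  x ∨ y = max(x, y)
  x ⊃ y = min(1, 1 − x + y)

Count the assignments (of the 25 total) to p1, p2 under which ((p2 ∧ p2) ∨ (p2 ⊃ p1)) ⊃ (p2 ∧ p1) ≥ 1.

1

value 1: 1 assignment (counts)
value 3/4: 4 assignments
value 1/2: 7 assignments
value 1/4: 7 assignments
value 0: 6 assignments
So 1 of the 25 assignments meets the threshold.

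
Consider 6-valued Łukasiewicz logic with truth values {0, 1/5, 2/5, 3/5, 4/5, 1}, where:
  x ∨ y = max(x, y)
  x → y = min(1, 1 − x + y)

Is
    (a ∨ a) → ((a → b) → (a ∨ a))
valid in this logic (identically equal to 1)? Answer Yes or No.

Yes

At a = 1/5, b = 2/5, for instance:
a ∨ a = 1/5 ∨ 1/5 = 1/5
a → b = 1/5 → 2/5 = 1
(a → b) → (a ∨ a) = 1 → 1/5 = 1/5
(a ∨ a) → ((a → b) → (a ∨ a)) = 1/5 → 1/5 = 1
and checking the remaining 35 assignments likewise gives ≥ 1 in every case.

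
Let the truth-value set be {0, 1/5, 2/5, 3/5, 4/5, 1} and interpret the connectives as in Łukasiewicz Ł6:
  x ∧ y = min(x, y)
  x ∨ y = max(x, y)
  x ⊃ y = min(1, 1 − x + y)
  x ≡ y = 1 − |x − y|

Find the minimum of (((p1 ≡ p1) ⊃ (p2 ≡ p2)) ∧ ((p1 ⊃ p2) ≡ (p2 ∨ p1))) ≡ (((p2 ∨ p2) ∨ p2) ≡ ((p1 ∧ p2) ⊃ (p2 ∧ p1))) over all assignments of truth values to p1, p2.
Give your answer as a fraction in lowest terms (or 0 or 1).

1/5

Take p1 = 2/5, p2 = 0:
p1 ≡ p1 = 2/5 ≡ 2/5 = 1
p2 ≡ p2 = 0 ≡ 0 = 1
(p1 ≡ p1) ⊃ (p2 ≡ p2) = 1 ⊃ 1 = 1
p1 ⊃ p2 = 2/5 ⊃ 0 = 3/5
p2 ∨ p1 = 0 ∨ 2/5 = 2/5
(p1 ⊃ p2) ≡ (p2 ∨ p1) = 3/5 ≡ 2/5 = 4/5
((p1 ≡ p1) ⊃ (p2 ≡ p2)) ∧ ((p1 ⊃ p2) ≡ (p2 ∨ p1)) = 1 ∧ 4/5 = 4/5
p2 ∨ p2 = 0 ∨ 0 = 0
(p2 ∨ p2) ∨ p2 = 0 ∨ 0 = 0
p1 ∧ p2 = 2/5 ∧ 0 = 0
p2 ∧ p1 = 0 ∧ 2/5 = 0
(p1 ∧ p2) ⊃ (p2 ∧ p1) = 0 ⊃ 0 = 1
((p2 ∨ p2) ∨ p2) ≡ ((p1 ∧ p2) ⊃ (p2 ∧ p1)) = 0 ≡ 1 = 0
(((p1 ≡ p1) ⊃ (p2 ≡ p2)) ∧ ((p1 ⊃ p2) ≡ (p2 ∨ p1))) ≡ (((p2 ∨ p2) ∨ p2) ≡ ((p1 ∧ p2) ⊃ (p2 ∧ p1))) = 4/5 ≡ 0 = 1/5
No assignment yields a value below 1/5, so this is the minimum.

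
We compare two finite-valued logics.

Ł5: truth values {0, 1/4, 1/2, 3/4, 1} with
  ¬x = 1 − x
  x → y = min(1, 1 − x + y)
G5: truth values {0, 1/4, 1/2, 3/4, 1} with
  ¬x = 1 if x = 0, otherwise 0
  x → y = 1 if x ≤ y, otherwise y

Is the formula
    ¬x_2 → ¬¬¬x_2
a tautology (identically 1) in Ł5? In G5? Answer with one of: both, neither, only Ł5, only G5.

both

In Ł5: every assignment gives 1 — tautology.
In G5: every assignment gives 1 — tautology.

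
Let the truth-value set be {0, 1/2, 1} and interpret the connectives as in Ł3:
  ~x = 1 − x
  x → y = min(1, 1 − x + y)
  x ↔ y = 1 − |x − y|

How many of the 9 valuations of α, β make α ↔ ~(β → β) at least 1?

3

α = 0, β = 0 ↦ 1  ≥
α = 0, β = 1/2 ↦ 1  ≥
α = 0, β = 1 ↦ 1  ≥
α = 1/2, β = 0 ↦ 1/2  <
α = 1/2, β = 1/2 ↦ 1/2  <
α = 1/2, β = 1 ↦ 1/2  <
α = 1, β = 0 ↦ 0  <
α = 1, β = 1/2 ↦ 0  <
α = 1, β = 1 ↦ 0  <
So 3 of the 9 assignments meet the threshold.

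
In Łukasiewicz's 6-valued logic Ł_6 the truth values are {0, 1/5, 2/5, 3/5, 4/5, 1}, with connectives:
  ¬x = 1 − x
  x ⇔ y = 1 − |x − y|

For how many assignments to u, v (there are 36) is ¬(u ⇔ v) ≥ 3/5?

value 1: 2 assignments (counts)
value 4/5: 4 assignments (counts)
value 3/5: 6 assignments (counts)
value 2/5: 8 assignments
value 1/5: 10 assignments
value 0: 6 assignments
So 12 of the 36 assignments meet the threshold.

12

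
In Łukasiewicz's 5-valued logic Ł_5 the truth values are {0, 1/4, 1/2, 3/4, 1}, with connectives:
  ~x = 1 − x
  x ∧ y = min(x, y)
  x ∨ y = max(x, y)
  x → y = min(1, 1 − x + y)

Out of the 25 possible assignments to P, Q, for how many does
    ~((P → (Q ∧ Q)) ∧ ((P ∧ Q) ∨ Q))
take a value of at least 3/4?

10

value 1: 5 assignments (counts)
value 3/4: 5 assignments (counts)
value 1/2: 5 assignments
value 1/4: 5 assignments
value 0: 5 assignments
So 10 of the 25 assignments meet the threshold.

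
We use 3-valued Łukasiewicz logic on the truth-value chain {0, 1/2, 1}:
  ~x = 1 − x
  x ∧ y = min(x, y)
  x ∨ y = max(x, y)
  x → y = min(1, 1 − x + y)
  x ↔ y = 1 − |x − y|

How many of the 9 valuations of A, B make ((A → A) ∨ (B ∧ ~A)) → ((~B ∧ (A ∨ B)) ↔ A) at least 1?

A = 0, B = 0 ↦ 1  ≥
A = 0, B = 1/2 ↦ 1/2  <
A = 0, B = 1 ↦ 1  ≥
A = 1/2, B = 0 ↦ 1  ≥
A = 1/2, B = 1/2 ↦ 1  ≥
A = 1/2, B = 1 ↦ 1/2  <
A = 1, B = 0 ↦ 1  ≥
A = 1, B = 1/2 ↦ 1/2  <
A = 1, B = 1 ↦ 0  <
So 5 of the 9 assignments meet the threshold.

5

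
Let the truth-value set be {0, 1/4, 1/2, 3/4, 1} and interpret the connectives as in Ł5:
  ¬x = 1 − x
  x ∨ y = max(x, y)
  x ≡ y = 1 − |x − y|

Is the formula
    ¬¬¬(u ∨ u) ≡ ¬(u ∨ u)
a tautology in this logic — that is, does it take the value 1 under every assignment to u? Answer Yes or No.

u = 0 ↦ 1
u = 1/4 ↦ 1
u = 1/2 ↦ 1
u = 3/4 ↦ 1
u = 1 ↦ 1
Every assignment gives a value ≥ 1.

Yes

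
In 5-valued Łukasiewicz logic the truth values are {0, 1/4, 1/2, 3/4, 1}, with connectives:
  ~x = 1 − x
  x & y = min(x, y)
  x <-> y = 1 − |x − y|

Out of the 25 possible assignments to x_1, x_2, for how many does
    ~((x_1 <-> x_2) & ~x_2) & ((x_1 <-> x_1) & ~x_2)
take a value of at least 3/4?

value 1: 1 assignment (counts)
value 3/4: 2 assignments (counts)
value 1/2: 7 assignments
value 1/4: 9 assignments
value 0: 6 assignments
So 3 of the 25 assignments meet the threshold.

3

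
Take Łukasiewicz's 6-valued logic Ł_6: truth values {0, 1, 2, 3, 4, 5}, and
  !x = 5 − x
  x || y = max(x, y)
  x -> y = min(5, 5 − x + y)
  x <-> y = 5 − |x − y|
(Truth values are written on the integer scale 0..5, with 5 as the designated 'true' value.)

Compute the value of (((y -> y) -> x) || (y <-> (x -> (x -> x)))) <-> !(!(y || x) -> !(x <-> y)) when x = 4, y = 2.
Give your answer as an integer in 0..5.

y -> y = 2 -> 2 = 5
(y -> y) -> x = 5 -> 4 = 4
x -> x = 4 -> 4 = 5
x -> (x -> x) = 4 -> 5 = 5
y <-> (x -> (x -> x)) = 2 <-> 5 = 2
((y -> y) -> x) || (y <-> (x -> (x -> x))) = 4 || 2 = 4
y || x = 2 || 4 = 4
!(y || x) = !4 = 1
x <-> y = 4 <-> 2 = 3
!(x <-> y) = !3 = 2
!(y || x) -> !(x <-> y) = 1 -> 2 = 5
!(!(y || x) -> !(x <-> y)) = !5 = 0
(((y -> y) -> x) || (y <-> (x -> (x -> x)))) <-> !(!(y || x) -> !(x <-> y)) = 4 <-> 0 = 1

1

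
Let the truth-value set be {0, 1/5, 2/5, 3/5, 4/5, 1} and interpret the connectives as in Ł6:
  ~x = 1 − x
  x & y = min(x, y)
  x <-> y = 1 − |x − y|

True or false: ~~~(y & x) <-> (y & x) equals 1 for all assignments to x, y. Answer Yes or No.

No

Counterexample: take x = 0, y = 0.
y & x = 0 & 0 = 0
~(y & x) = ~0 = 1
~~(y & x) = ~1 = 0
~~~(y & x) = ~0 = 1
y & x = 0 & 0 = 0
~~~(y & x) <-> (y & x) = 1 <-> 0 = 0
This gives 0 ≠ 1.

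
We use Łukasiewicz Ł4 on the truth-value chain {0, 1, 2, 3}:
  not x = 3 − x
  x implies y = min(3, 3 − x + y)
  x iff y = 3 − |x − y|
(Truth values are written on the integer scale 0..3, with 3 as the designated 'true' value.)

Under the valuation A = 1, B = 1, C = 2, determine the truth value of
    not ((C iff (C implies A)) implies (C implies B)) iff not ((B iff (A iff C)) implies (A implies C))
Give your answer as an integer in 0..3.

2

C implies A = 2 implies 1 = 2
C iff (C implies A) = 2 iff 2 = 3
C implies B = 2 implies 1 = 2
(C iff (C implies A)) implies (C implies B) = 3 implies 2 = 2
not ((C iff (C implies A)) implies (C implies B)) = not 2 = 1
A iff C = 1 iff 2 = 2
B iff (A iff C) = 1 iff 2 = 2
A implies C = 1 implies 2 = 3
(B iff (A iff C)) implies (A implies C) = 2 implies 3 = 3
not ((B iff (A iff C)) implies (A implies C)) = not 3 = 0
not ((C iff (C implies A)) implies (C implies B)) iff not ((B iff (A iff C)) implies (A implies C)) = 1 iff 0 = 2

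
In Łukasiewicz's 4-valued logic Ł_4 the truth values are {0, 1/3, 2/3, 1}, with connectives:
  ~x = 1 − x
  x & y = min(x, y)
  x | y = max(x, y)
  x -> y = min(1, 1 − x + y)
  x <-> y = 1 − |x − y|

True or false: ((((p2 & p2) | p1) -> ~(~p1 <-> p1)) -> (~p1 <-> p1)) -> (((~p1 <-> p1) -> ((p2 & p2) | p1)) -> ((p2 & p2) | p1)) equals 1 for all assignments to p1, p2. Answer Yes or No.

Counterexample: take p1 = 1/3, p2 = 2/3.
p2 & p2 = 2/3 & 2/3 = 2/3
(p2 & p2) | p1 = 2/3 | 1/3 = 2/3
~p1 = ~1/3 = 2/3
~p1 <-> p1 = 2/3 <-> 1/3 = 2/3
~(~p1 <-> p1) = ~2/3 = 1/3
((p2 & p2) | p1) -> ~(~p1 <-> p1) = 2/3 -> 1/3 = 2/3
~p1 = ~1/3 = 2/3
~p1 <-> p1 = 2/3 <-> 1/3 = 2/3
(((p2 & p2) | p1) -> ~(~p1 <-> p1)) -> (~p1 <-> p1) = 2/3 -> 2/3 = 1
~p1 = ~1/3 = 2/3
~p1 <-> p1 = 2/3 <-> 1/3 = 2/3
p2 & p2 = 2/3 & 2/3 = 2/3
(p2 & p2) | p1 = 2/3 | 1/3 = 2/3
(~p1 <-> p1) -> ((p2 & p2) | p1) = 2/3 -> 2/3 = 1
p2 & p2 = 2/3 & 2/3 = 2/3
(p2 & p2) | p1 = 2/3 | 1/3 = 2/3
((~p1 <-> p1) -> ((p2 & p2) | p1)) -> ((p2 & p2) | p1) = 1 -> 2/3 = 2/3
((((p2 & p2) | p1) -> ~(~p1 <-> p1)) -> (~p1 <-> p1)) -> (((~p1 <-> p1) -> ((p2 & p2) | p1)) -> ((p2 & p2) | p1)) = 1 -> 2/3 = 2/3
This gives 2/3 ≠ 1.

No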